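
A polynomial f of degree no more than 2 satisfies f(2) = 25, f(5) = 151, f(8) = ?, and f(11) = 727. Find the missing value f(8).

On equispaced nodes a degree-2 polynomial has vanishing third forward difference, so
  - f(2) + 3·f(5) - 3·f(8) + f(11) = 0.
Substituting the known values and solving for f(8):
  -3·f(8) = -1155
  f(8) = 385.

385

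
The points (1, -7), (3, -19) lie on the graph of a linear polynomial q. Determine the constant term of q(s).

Write q(s) = as + b. Substituting each data point gives a linear system:
  a + b = -7
  3a + b = -19
Solving the system yields a = -6, b = -1.
So q(s) = -6s - 1.
The constant term is -1.

-1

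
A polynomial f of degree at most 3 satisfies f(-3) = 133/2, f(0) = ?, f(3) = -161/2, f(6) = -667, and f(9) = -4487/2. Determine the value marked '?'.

The 4 known points determine the degree-3 polynomial uniquely.
Write f(s) = as^3 + bs^2 + cs + d. Substituting each data point gives a linear system:
  -27a + 9b - 3c + d = 133/2
  27a + 9b + 3c + d = -161/2
  216a + 36b + 6c + d = -667
  729a + 81b + 9c + d = -4487/2
Solving the system yields a = -3, b = -1, c = 5/2, d = 2.
So f(s) = -3s^3 - s^2 + (5/2)s + 2.
Then f(0) = 2.

2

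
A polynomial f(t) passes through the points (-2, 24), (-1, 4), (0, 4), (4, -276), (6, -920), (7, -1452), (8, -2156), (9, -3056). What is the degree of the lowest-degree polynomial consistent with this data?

Divided differences on the nodes -2, -1, 0, 4, 6, 7, 8, 9:
  order 0: 24  4  4  -276  -920  -1452  -2156  -3056
  order 1: -20  0  -70  -322  -532  -704  -900
  order 2: 10  -14  -42  -70  -86  -98
  order 3: -4  -4  -4  -4  -4
  order 4: 0  0  0  0
  order 5: 0  0  0
  order 6: 0  0
  order 7: 0
The order-3 divided differences are all -4 (nonzero) and every higher order vanishes, so the data lies on a polynomial of degree exactly 3.

3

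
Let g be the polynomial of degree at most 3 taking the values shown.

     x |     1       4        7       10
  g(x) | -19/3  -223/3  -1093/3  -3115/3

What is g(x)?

Using the Lagrange interpolation formula with nodes 1, 4, 7, 10:
  L_0(x) = (x - 4)(x - 7)(x - 10) / -162
  L_1(x) = (x - 1)(x - 7)(x - 10) / 54
  L_2(x) = (x - 1)(x - 4)(x - 10) / -54
  L_3(x) = (x - 1)(x - 4)(x - 7) / 162
Then g(x) = -19/3·L_0(x) - 223/3·L_1(x) - 1093/3·L_2(x) - 3115/3·L_3(x).
Expanding and collecting terms gives g(x) = -x³ - (1/3)x² - 5.
Check: g(1) = -19/3. ✓

g(x) = -x^3 - (1/3)x^2 - 5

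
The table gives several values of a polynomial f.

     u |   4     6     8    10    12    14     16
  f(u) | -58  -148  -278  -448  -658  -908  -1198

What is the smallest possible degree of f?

Forward differences of the values at u = 4, 6, 8, 10, 12, 14, 16:
  f  : -58  -148  -278  -448  -658  -908  -1198
  Δ  : -90  -130  -170  -210  -250  -290
  Δ^2: -40  -40  -40  -40  -40
  Δ^3: 0  0  0  0
  Δ^4: 0  0  0
  Δ^5: 0  0
  Δ^6: 0
The second differences are constant (-40) and nonzero, while all higher differences vanish, so the minimal degree is 2.

2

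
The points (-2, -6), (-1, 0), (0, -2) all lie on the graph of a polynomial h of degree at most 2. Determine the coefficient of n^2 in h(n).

-4

Write h(n) = an^2 + bn + c. Substituting each data point gives a linear system:
  4a - 2b + c = -6
  a - b + c = 0
  c = -2
Solving the system yields a = -4, b = -6, c = -2.
So h(n) = -4n² - 6n - 2.
The leading coefficient is -4.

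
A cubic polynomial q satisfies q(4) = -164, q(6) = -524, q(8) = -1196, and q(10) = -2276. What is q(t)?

Write q(t) = at^3 + bt^2 + ct + d. Substituting each data point gives a linear system:
  64a + 16b + 4c + d = -164
  216a + 36b + 6c + d = -524
  512a + 64b + 8c + d = -1196
  1000a + 100b + 10c + d = -2276
Solving the system yields a = -2, b = -3, c = 2, d = 4.
So q(t) = -2t^3 - 3t^2 + 2t + 4.
Check: q(4) = -164. ✓

q(t) = -2t^3 - 3t^2 + 2t + 4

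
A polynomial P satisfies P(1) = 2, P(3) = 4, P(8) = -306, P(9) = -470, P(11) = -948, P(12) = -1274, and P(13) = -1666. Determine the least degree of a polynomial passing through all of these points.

Divided differences on the nodes 1, 3, 8, 9, 11, 12, 13:
  order 0: 2  4  -306  -470  -948  -1274  -1666
  order 1: 1  -62  -164  -239  -326  -392
  order 2: -9  -17  -25  -29  -33
  order 3: -1  -1  -1  -1
  order 4: 0  0  0
  order 5: 0  0
  order 6: 0
The order-3 divided differences are all -1 (nonzero) and every higher order vanishes, so the data lies on a polynomial of degree exactly 3.

3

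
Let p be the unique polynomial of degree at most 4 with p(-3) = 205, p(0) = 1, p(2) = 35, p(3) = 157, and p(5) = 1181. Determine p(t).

p(t) = 2t^4 - t^3 + 2t^2 + t + 1

Write p(t) = at^4 + bt^3 + ct^2 + dt + e. Substituting each data point gives a linear system:
  81a - 27b + 9c - 3d + e = 205
  e = 1
  16a + 8b + 4c + 2d + e = 35
  81a + 27b + 9c + 3d + e = 157
  625a + 125b + 25c + 5d + e = 1181
Solving the system yields a = 2, b = -1, c = 2, d = 1, e = 1.
So p(t) = 2t^4 - t^3 + 2t^2 + t + 1.
Check: p(0) = 1. ✓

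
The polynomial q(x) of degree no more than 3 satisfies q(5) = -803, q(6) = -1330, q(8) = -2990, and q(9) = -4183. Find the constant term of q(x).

2

Write q(x) = ax^3 + bx^2 + cx + d. Substituting each data point gives a linear system:
  125a + 25b + 5c + d = -803
  216a + 36b + 6c + d = -1330
  512a + 64b + 8c + d = -2990
  729a + 81b + 9c + d = -4183
Solving the system yields a = -5, b = -6, c = -6, d = 2.
So q(x) = -5x^3 - 6x^2 - 6x + 2.
The constant term is 2.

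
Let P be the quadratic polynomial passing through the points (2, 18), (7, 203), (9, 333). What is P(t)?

P(t) = 4t^2 + t

Write P(t) = at^2 + bt + c. Substituting each data point gives a linear system:
  4a + 2b + c = 18
  49a + 7b + c = 203
  81a + 9b + c = 333
Solving the system yields a = 4, b = 1, c = 0.
So P(t) = 4t² + t.
Check: P(9) = 333. ✓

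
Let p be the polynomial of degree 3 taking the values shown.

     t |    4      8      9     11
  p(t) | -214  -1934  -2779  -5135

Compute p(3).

Using the Lagrange interpolation formula with nodes 4, 8, 9, 11:
  L_0(t) = (t - 8)(t - 9)(t - 11) / -140
  L_1(t) = (t - 4)(t - 9)(t - 11) / 12
  L_2(t) = (t - 4)(t - 8)(t - 11) / -10
  L_3(t) = (t - 4)(t - 8)(t - 9) / 42
Then p(t) = -214·L_0(t) - 1934·L_1(t) - 2779·L_2(t) - 5135·L_3(t).
Expanding and collecting terms gives p(t) = -4t^3 + t^2 + 6t + 2.
Evaluating at t = 3: p(3) = -79.

-79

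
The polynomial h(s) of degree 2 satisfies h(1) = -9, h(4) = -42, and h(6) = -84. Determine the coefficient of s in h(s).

Write h(s) = as^2 + bs + c. Substituting each data point gives a linear system:
  a + b + c = -9
  16a + 4b + c = -42
  36a + 6b + c = -84
Solving the system yields a = -2, b = -1, c = -6.
So h(s) = -2s² - s - 6.
The coefficient of s is -1.

-1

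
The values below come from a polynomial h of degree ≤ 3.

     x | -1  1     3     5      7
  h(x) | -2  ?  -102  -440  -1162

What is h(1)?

-4

On equispaced nodes a degree-3 polynomial has vanishing fourth forward difference, so
  h(-1) - 4·h(1) + 6·h(3) - 4·h(5) + h(7) = 0.
Substituting the known values and solving for h(1):
  -4·h(1) = 16
  h(1) = -4.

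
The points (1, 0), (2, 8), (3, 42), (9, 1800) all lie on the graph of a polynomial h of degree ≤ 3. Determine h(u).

h(u) = 3u^3 - 5u^2 + 2u

Using the Lagrange interpolation formula with nodes 1, 2, 3, 9:
  L_0(u) = (u - 2)(u - 3)(u - 9) / -16
  L_1(u) = (u - 1)(u - 3)(u - 9) / 7
  L_2(u) = (u - 1)(u - 2)(u - 9) / -12
  L_3(u) = (u - 1)(u - 2)(u - 3) / 336
Then h(u) = 0·L_0(u) + 8·L_1(u) + 42·L_2(u) + 1800·L_3(u).
Expanding and collecting terms gives h(u) = 3u^3 - 5u^2 + 2u.
Check: h(3) = 42. ✓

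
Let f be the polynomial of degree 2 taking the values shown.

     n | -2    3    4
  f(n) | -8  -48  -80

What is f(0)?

0

Using the Lagrange interpolation formula with nodes -2, 3, 4:
  L_0(n) = (n - 3)(n - 4) / 30
  L_1(n) = (n + 2)(n - 4) / -5
  L_2(n) = (n + 2)(n - 3) / 6
Then f(n) = -8·L_0(n) - 48·L_1(n) - 80·L_2(n).
Expanding and collecting terms gives f(n) = -4n² - 4n.
Evaluating at n = 0: f(0) = 0.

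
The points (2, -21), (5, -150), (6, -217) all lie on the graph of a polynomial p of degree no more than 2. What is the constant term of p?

Write p(x) = ax^2 + bx + c. Substituting each data point gives a linear system:
  4a + 2b + c = -21
  25a + 5b + c = -150
  36a + 6b + c = -217
Solving the system yields a = -6, b = -1, c = 5.
So p(x) = -6x^2 - x + 5.
The constant term is 5.

5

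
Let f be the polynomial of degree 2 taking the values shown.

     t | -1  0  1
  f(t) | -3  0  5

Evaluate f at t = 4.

Using the Lagrange interpolation formula with nodes -1, 0, 1:
  L_0(t) = t(t - 1) / 2
  L_1(t) = (t + 1)(t - 1) / -1
  L_2(t) = (t + 1)t / 2
Then f(t) = -3·L_0(t) + 0·L_1(t) + 5·L_2(t).
Expanding and collecting terms gives f(t) = t^2 + 4t.
Evaluating at t = 4: f(4) = 32.

32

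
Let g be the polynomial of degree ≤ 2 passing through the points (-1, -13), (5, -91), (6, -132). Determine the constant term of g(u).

Write g(u) = au^2 + bu + c. Substituting each data point gives a linear system:
  a - b + c = -13
  25a + 5b + c = -91
  36a + 6b + c = -132
Solving the system yields a = -4, b = 3, c = -6.
So g(u) = -4u^2 + 3u - 6.
The constant term is -6.

-6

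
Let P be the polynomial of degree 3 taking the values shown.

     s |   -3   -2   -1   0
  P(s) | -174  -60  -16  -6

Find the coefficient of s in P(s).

Write P(s) = as^3 + bs^2 + cs + d. Substituting each data point gives a linear system:
  -27a + 9b - 3c + d = -174
  -8a + 4b - 2c + d = -60
  -a + b - c + d = -16
  d = -6
Solving the system yields a = 6, b = 1, c = 5, d = -6.
So P(s) = 6s³ + s² + 5s - 6.
The coefficient of s is 5.

5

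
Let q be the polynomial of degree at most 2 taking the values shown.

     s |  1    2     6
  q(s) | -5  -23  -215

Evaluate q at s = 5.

Write q(s) = as^2 + bs + c. Substituting each data point gives a linear system:
  a + b + c = -5
  4a + 2b + c = -23
  36a + 6b + c = -215
Solving the system yields a = -6, b = 0, c = 1.
So q(s) = -6s^2 + 1.
Then q(5) = -149.

-149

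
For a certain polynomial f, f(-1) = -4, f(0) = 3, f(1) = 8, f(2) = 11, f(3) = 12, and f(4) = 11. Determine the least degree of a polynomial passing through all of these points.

2

Forward differences of the values at x = -1, 0, 1, 2, 3, 4:
  f  : -4  3  8  11  12  11
  Δ  : 7  5  3  1  -1
  Δ^2: -2  -2  -2  -2
  Δ^3: 0  0  0
  Δ^4: 0  0
  Δ^5: 0
The second differences are constant (-2) and nonzero, while all higher differences vanish, so the minimal degree is 2.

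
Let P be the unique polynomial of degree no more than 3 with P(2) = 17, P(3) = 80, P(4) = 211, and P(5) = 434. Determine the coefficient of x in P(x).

-3

Write P(x) = ax^3 + bx^2 + cx + d. Substituting each data point gives a linear system:
  8a + 4b + 2c + d = 17
  27a + 9b + 3c + d = 80
  64a + 16b + 4c + d = 211
  125a + 25b + 5c + d = 434
Solving the system yields a = 4, b = -2, c = -3, d = -1.
So P(x) = 4x^3 - 2x^2 - 3x - 1.
The coefficient of x is -3.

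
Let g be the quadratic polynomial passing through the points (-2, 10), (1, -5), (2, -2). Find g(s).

Write g(s) = as^2 + bs + c. Substituting each data point gives a linear system:
  4a - 2b + c = 10
  a + b + c = -5
  4a + 2b + c = -2
Solving the system yields a = 2, b = -3, c = -4.
So g(s) = 2s² - 3s - 4.
Check: g(1) = -5. ✓

g(s) = 2s^2 - 3s - 4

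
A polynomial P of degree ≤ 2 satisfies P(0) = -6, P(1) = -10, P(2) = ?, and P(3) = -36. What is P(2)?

-20

The 3 known points determine the degree-2 polynomial uniquely.
Write P(s) = as^2 + bs + c. Substituting each data point gives a linear system:
  c = -6
  a + b + c = -10
  9a + 3b + c = -36
Solving the system yields a = -3, b = -1, c = -6.
So P(s) = -3s² - s - 6.
Then P(2) = -20.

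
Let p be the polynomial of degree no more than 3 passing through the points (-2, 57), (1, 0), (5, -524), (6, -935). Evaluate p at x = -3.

172

Using the Lagrange interpolation formula with nodes -2, 1, 5, 6:
  L_0(x) = (x - 1)(x - 5)(x - 6) / -168
  L_1(x) = (x + 2)(x - 5)(x - 6) / 60
  L_2(x) = (x + 2)(x - 1)(x - 6) / -28
  L_3(x) = (x + 2)(x - 1)(x - 5) / 40
Then p(x) = 57·L_0(x) + 0·L_1(x) - 524·L_2(x) - 935·L_3(x).
Expanding and collecting terms gives p(x) = -5x^3 + 4x^2 + 1.
Evaluating at x = -3: p(-3) = 172.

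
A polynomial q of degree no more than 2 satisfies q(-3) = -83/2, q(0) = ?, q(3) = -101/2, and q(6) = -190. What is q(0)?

The 3 known points determine the degree-2 polynomial uniquely.
Write q(x) = ax^2 + bx + c. Substituting each data point gives a linear system:
  9a - 3b + c = -83/2
  9a + 3b + c = -101/2
  36a + 6b + c = -190
Solving the system yields a = -5, b = -3/2, c = -1.
So q(x) = -5x^2 - (3/2)x - 1.
Then q(0) = -1.

-1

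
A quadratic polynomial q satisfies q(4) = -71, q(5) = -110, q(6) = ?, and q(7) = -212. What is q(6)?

On equispaced nodes a degree-2 polynomial has vanishing third forward difference, so
  - q(4) + 3·q(5) - 3·q(6) + q(7) = 0.
Substituting the known values and solving for q(6):
  -3·q(6) = 471
  q(6) = -157.

-157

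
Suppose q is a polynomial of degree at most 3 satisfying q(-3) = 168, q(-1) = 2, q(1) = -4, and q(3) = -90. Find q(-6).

1242

Forward differences of the values at t = -3, -1, 1, 3:
  q  : 168  2  -4  -90
  Δ  : -166  -6  -86
  Δ^2: 160  -80
  Δ^3: -240
The third differences are constant, confirming degree 3.
Interpolating (Newton forward form) and evaluating at t = -6 gives q(-6) = 1242.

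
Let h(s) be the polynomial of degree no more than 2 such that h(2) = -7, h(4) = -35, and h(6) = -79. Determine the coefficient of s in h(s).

-2

Write h(s) = as^2 + bs + c. Substituting each data point gives a linear system:
  4a + 2b + c = -7
  16a + 4b + c = -35
  36a + 6b + c = -79
Solving the system yields a = -2, b = -2, c = 5.
So h(s) = -2s^2 - 2s + 5.
The coefficient of s is -2.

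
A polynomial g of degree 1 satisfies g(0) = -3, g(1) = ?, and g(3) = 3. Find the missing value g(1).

-1

The 2 known points determine the degree-1 polynomial uniquely.
Write g(t) = at + b. Substituting each data point gives a linear system:
  b = -3
  3a + b = 3
Solving the system yields a = 2, b = -3.
So g(t) = 2t - 3.
Then g(1) = -1.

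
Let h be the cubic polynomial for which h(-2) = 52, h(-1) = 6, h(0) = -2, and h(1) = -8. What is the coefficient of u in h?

-1

Write h(u) = au^3 + bu^2 + cu + d. Substituting each data point gives a linear system:
  -8a + 4b - 2c + d = 52
  -a + b - c + d = 6
  d = -2
  a + b + c + d = -8
Solving the system yields a = -6, b = 1, c = -1, d = -2.
So h(u) = -6u^3 + u^2 - u - 2.
The coefficient of u is -1.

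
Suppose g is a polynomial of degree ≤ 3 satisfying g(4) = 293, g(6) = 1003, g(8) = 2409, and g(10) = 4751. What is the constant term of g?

1

Write g(x) = ax^3 + bx^2 + cx + d. Substituting each data point gives a linear system:
  64a + 16b + 4c + d = 293
  216a + 36b + 6c + d = 1003
  512a + 64b + 8c + d = 2409
  1000a + 100b + 10c + d = 4751
Solving the system yields a = 5, b = -3, c = 5, d = 1.
So g(x) = 5x³ - 3x² + 5x + 1.
The constant term is 1.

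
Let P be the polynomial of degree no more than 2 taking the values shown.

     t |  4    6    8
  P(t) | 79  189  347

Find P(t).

P(t) = 6t^2 - 5t + 3

Using the Lagrange interpolation formula with nodes 4, 6, 8:
  L_0(t) = (t - 6)(t - 8) / 8
  L_1(t) = (t - 4)(t - 8) / -4
  L_2(t) = (t - 4)(t - 6) / 8
Then P(t) = 79·L_0(t) + 189·L_1(t) + 347·L_2(t).
Expanding and collecting terms gives P(t) = 6t² - 5t + 3.
Check: P(6) = 189. ✓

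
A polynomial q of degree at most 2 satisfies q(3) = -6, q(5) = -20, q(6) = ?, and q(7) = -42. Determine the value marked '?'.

The 3 known points determine the degree-2 polynomial uniquely.
Write q(x) = ax^2 + bx + c. Substituting each data point gives a linear system:
  9a + 3b + c = -6
  25a + 5b + c = -20
  49a + 7b + c = -42
Solving the system yields a = -1, b = 1, c = 0.
So q(x) = -x^2 + x.
Then q(6) = -30.

-30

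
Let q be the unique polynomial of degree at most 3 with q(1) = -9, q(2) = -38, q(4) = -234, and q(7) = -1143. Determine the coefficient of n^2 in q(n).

-2

Write q(n) = an^3 + bn^2 + cn + d. Substituting each data point gives a linear system:
  a + b + c + d = -9
  8a + 4b + 2c + d = -38
  64a + 16b + 4c + d = -234
  343a + 49b + 7c + d = -1143
Solving the system yields a = -3, b = -2, c = -2, d = -2.
So q(n) = -3n^3 - 2n^2 - 2n - 2.
The coefficient of n^2 is -2.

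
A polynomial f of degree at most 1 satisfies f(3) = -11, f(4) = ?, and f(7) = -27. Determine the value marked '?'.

The 2 known points determine the degree-1 polynomial uniquely.
Write f(u) = au + b. Substituting each data point gives a linear system:
  3a + b = -11
  7a + b = -27
Solving the system yields a = -4, b = 1.
So f(u) = -4u + 1.
Then f(4) = -15.

-15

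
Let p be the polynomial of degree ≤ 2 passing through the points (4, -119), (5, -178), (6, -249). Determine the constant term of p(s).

-3

Write p(s) = as^2 + bs + c. Substituting each data point gives a linear system:
  16a + 4b + c = -119
  25a + 5b + c = -178
  36a + 6b + c = -249
Solving the system yields a = -6, b = -5, c = -3.
So p(s) = -6s^2 - 5s - 3.
The constant term is -3.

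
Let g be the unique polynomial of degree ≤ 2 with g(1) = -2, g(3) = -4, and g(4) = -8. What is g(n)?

Write g(n) = an^2 + bn + c. Substituting each data point gives a linear system:
  a + b + c = -2
  9a + 3b + c = -4
  16a + 4b + c = -8
Solving the system yields a = -1, b = 3, c = -4.
So g(n) = -n² + 3n - 4.
Check: g(3) = -4. ✓

g(n) = -n^2 + 3n - 4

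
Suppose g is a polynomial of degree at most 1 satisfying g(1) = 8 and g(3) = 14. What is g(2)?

11

Using the Lagrange interpolation formula with nodes 1, 3:
  L_0(n) = (n - 3) / -2
  L_1(n) = (n - 1) / 2
Then g(n) = 8·L_0(n) + 14·L_1(n).
Expanding and collecting terms gives g(n) = 3n + 5.
Evaluating at n = 2: g(2) = 11.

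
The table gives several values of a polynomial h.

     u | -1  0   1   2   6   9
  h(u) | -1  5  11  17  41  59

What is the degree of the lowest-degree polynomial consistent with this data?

Divided differences on the nodes -1, 0, 1, 2, 6, 9:
  order 0: -1  5  11  17  41  59
  order 1: 6  6  6  6  6
  order 2: 0  0  0  0
  order 3: 0  0  0
  order 4: 0  0
  order 5: 0
The order-1 divided differences are all 6 (nonzero) and every higher order vanishes, so the data lies on a polynomial of degree exactly 1.

1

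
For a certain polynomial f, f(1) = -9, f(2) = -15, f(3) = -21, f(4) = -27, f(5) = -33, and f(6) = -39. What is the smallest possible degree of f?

Forward differences of the values at t = 1, 2, 3, 4, 5, 6:
  f  : -9  -15  -21  -27  -33  -39
  Δ  : -6  -6  -6  -6  -6
  Δ^2: 0  0  0  0
  Δ^3: 0  0  0
  Δ^4: 0  0
  Δ^5: 0
The first differences are constant (-6) and nonzero, while all higher differences vanish, so the minimal degree is 1.

1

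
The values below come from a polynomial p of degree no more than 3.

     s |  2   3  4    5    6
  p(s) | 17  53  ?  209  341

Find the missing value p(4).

The 4 known points determine the degree-3 polynomial uniquely.
Write p(s) = as^3 + bs^2 + cs + d. Substituting each data point gives a linear system:
  8a + 4b + 2c + d = 17
  27a + 9b + 3c + d = 53
  125a + 25b + 5c + d = 209
  216a + 36b + 6c + d = 341
Solving the system yields a = 1, b = 4, c = -3, d = -1.
So p(s) = s^3 + 4s^2 - 3s - 1.
Then p(4) = 115.

115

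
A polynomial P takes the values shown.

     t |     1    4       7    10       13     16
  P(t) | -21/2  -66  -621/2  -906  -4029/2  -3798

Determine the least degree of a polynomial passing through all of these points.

Forward differences of the values at t = 1, 4, 7, 10, 13, 16:
  P  : -21/2  -66  -621/2  -906  -4029/2  -3798
  Δ  : -111/2  -489/2  -1191/2  -2217/2  -3567/2
  Δ^2: -189  -351  -513  -675
  Δ^3: -162  -162  -162
  Δ^4: 0  0
  Δ^5: 0
The third differences are constant (-162) and nonzero, while all higher differences vanish, so the minimal degree is 3.

3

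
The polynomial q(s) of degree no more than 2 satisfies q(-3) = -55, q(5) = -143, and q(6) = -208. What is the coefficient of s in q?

1

Write q(s) = as^2 + bs + c. Substituting each data point gives a linear system:
  9a - 3b + c = -55
  25a + 5b + c = -143
  36a + 6b + c = -208
Solving the system yields a = -6, b = 1, c = 2.
So q(s) = -6s^2 + s + 2.
The coefficient of s is 1.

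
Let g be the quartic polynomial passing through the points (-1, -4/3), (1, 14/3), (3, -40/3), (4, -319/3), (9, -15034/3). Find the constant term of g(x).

5/3

Write g(x) = ax^4 + bx^3 + cx^2 + dx + e. Substituting each data point gives a linear system:
  a - b + c - d + e = -4/3
  a + b + c + d + e = 14/3
  81a + 27b + 9c + 3d + e = -40/3
  256a + 64b + 16c + 4d + e = -319/3
  6561a + 729b + 81c + 9d + e = -15034/3
Solving the system yields a = -1, b = 2, c = 1, d = 1, e = 5/3.
So g(x) = -x^4 + 2x^3 + x^2 + x + 5/3.
The constant term is 5/3.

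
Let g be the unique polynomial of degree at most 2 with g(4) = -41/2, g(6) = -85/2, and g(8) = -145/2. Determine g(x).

Write g(x) = ax^2 + bx + c. Substituting each data point gives a linear system:
  16a + 4b + c = -41/2
  36a + 6b + c = -85/2
  64a + 8b + c = -145/2
Solving the system yields a = -1, b = -1, c = -1/2.
So g(x) = -x^2 - x - 1/2.
Check: g(8) = -145/2. ✓

g(x) = -x^2 - x - 1/2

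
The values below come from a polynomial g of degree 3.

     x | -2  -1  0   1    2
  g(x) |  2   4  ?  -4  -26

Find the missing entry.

The 4 known points determine the degree-3 polynomial uniquely.
Write g(x) = ax^3 + bx^2 + cx + d. Substituting each data point gives a linear system:
  -8a + 4b - 2c + d = 2
  -a + b - c + d = 4
  a + b + c + d = -4
  8a + 4b + 2c + d = -26
Solving the system yields a = -1, b = -4, c = -3, d = 4.
So g(x) = -x^3 - 4x^2 - 3x + 4.
Then g(0) = 4.

4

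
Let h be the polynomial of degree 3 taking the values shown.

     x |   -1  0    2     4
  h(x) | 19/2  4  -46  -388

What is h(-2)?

50

Using the Lagrange interpolation formula with nodes -1, 0, 2, 4:
  L_0(x) = x(x - 2)(x - 4) / -15
  L_1(x) = (x + 1)(x - 2)(x - 4) / 8
  L_2(x) = (x + 1)x(x - 4) / -12
  L_3(x) = (x + 1)x(x - 2) / 40
Then h(x) = 19/2·L_0(x) + 4·L_1(x) - 46·L_2(x) - 388·L_3(x).
Expanding and collecting terms gives h(x) = -6x^3 - (1/2)x^2 + 4.
Evaluating at x = -2: h(-2) = 50.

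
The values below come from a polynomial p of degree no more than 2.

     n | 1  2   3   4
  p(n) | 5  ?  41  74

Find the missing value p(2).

18

The 3 known points determine the degree-2 polynomial uniquely.
Write p(n) = an^2 + bn + c. Substituting each data point gives a linear system:
  a + b + c = 5
  9a + 3b + c = 41
  16a + 4b + c = 74
Solving the system yields a = 5, b = -2, c = 2.
So p(n) = 5n² - 2n + 2.
Then p(2) = 18.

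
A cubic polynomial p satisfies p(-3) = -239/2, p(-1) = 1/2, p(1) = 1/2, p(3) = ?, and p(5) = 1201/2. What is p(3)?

On equispaced nodes a degree-3 polynomial has vanishing fourth forward difference, so
  p(-3) - 4·p(-1) + 6·p(1) - 4·p(3) + p(5) = 0.
Substituting the known values and solving for p(3):
  -4·p(3) = -482
  p(3) = 241/2.

241/2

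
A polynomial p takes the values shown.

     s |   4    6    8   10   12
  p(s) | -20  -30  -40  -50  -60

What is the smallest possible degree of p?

1

Forward differences of the values at s = 4, 6, 8, 10, 12:
  p  : -20  -30  -40  -50  -60
  Δ  : -10  -10  -10  -10
  Δ^2: 0  0  0
  Δ^3: 0  0
  Δ^4: 0
The first differences are constant (-10) and nonzero, while all higher differences vanish, so the minimal degree is 1.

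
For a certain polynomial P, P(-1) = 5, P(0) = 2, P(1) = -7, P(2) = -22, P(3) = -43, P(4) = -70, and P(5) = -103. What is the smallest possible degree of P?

2

Forward differences of the values at s = -1, 0, 1, 2, 3, 4, 5:
  P  : 5  2  -7  -22  -43  -70  -103
  Δ  : -3  -9  -15  -21  -27  -33
  Δ^2: -6  -6  -6  -6  -6
  Δ^3: 0  0  0  0
  Δ^4: 0  0  0
  Δ^5: 0  0
  Δ^6: 0
The second differences are constant (-6) and nonzero, while all higher differences vanish, so the minimal degree is 2.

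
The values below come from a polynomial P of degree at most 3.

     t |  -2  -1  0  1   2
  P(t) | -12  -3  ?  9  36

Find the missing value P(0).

0

On equispaced nodes a degree-3 polynomial has vanishing fourth forward difference, so
  P(-2) - 4·P(-1) + 6·P(0) - 4·P(1) + P(2) = 0.
Substituting the known values and solving for P(0):
  6·P(0) = 0
  P(0) = 0.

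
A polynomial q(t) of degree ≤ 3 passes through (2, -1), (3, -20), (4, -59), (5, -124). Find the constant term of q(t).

1

Write q(t) = at^3 + bt^2 + ct + d. Substituting each data point gives a linear system:
  8a + 4b + 2c + d = -1
  27a + 9b + 3c + d = -20
  64a + 16b + 4c + d = -59
  125a + 25b + 5c + d = -124
Solving the system yields a = -1, b = -1, c = 5, d = 1.
So q(t) = -t^3 - t^2 + 5t + 1.
The constant term is 1.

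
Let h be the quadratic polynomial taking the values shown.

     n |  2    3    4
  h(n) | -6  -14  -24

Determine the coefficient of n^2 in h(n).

-1

Write h(n) = an^2 + bn + c. Substituting each data point gives a linear system:
  4a + 2b + c = -6
  9a + 3b + c = -14
  16a + 4b + c = -24
Solving the system yields a = -1, b = -3, c = 4.
So h(n) = -n² - 3n + 4.
The leading coefficient is -1.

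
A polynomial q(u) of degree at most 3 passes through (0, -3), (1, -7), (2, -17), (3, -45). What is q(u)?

q(u) = -2u^3 + 3u^2 - 5u - 3

Using the Lagrange interpolation formula with nodes 0, 1, 2, 3:
  L_0(u) = (u - 1)(u - 2)(u - 3) / -6
  L_1(u) = u(u - 2)(u - 3) / 2
  L_2(u) = u(u - 1)(u - 3) / -2
  L_3(u) = u(u - 1)(u - 2) / 6
Then q(u) = -3·L_0(u) - 7·L_1(u) - 17·L_2(u) - 45·L_3(u).
Expanding and collecting terms gives q(u) = -2u^3 + 3u^2 - 5u - 3.
Check: q(2) = -17. ✓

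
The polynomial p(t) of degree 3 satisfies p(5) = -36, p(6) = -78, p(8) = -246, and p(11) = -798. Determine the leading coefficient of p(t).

-1

Write p(t) = at^3 + bt^2 + ct + d. Substituting each data point gives a linear system:
  125a + 25b + 5c + d = -36
  216a + 36b + 6c + d = -78
  512a + 64b + 8c + d = -246
  1331a + 121b + 11c + d = -798
Solving the system yields a = -1, b = 5, c = -6, d = -6.
So p(t) = -t^3 + 5t^2 - 6t - 6.
The leading coefficient is -1.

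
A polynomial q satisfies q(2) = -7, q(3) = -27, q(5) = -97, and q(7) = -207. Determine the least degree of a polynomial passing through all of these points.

Divided differences on the nodes 2, 3, 5, 7:
  order 0: -7  -27  -97  -207
  order 1: -20  -35  -55
  order 2: -5  -5
  order 3: 0
The order-2 divided differences are all -5 (nonzero) and every higher order vanishes, so the data lies on a polynomial of degree exactly 2.

2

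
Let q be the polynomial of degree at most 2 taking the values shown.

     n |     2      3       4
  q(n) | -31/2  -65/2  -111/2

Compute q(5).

Write q(n) = an^2 + bn + c. Substituting each data point gives a linear system:
  4a + 2b + c = -31/2
  9a + 3b + c = -65/2
  16a + 4b + c = -111/2
Solving the system yields a = -3, b = -2, c = 1/2.
So q(n) = -3n^2 - 2n + 1/2.
Then q(5) = -169/2.

-169/2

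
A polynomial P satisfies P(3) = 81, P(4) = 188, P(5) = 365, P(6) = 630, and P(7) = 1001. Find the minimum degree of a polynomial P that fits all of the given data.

Forward differences of the values at u = 3, 4, 5, 6, 7:
  P  : 81  188  365  630  1001
  Δ  : 107  177  265  371
  Δ^2: 70  88  106
  Δ^3: 18  18
  Δ^4: 0
The third differences are constant (18) and nonzero, while all higher differences vanish, so the minimal degree is 3.

3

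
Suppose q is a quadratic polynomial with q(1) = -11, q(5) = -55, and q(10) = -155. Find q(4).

-41

Using the Lagrange interpolation formula with nodes 1, 5, 10:
  L_0(s) = (s - 5)(s - 10) / 36
  L_1(s) = (s - 1)(s - 10) / -20
  L_2(s) = (s - 1)(s - 5) / 45
Then q(s) = -11·L_0(s) - 55·L_1(s) - 155·L_2(s).
Expanding and collecting terms gives q(s) = -s² - 5s - 5.
Evaluating at s = 4: q(4) = -41.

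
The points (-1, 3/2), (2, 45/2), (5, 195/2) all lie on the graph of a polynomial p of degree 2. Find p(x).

Write p(x) = ax^2 + bx + c. Substituting each data point gives a linear system:
  a - b + c = 3/2
  4a + 2b + c = 45/2
  25a + 5b + c = 195/2
Solving the system yields a = 3, b = 4, c = 5/2.
So p(x) = 3x² + 4x + 5/2.
Check: p(5) = 195/2. ✓

p(x) = 3x^2 + 4x + 5/2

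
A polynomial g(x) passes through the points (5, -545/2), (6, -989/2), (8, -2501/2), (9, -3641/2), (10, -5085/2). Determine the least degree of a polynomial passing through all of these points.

Divided differences on the nodes 5, 6, 8, 9, 10:
  order 0: -545/2  -989/2  -2501/2  -3641/2  -5085/2
  order 1: -222  -378  -570  -722
  order 2: -52  -64  -76
  order 3: -3  -3
  order 4: 0
The order-3 divided differences are all -3 (nonzero) and every higher order vanishes, so the data lies on a polynomial of degree exactly 3.

3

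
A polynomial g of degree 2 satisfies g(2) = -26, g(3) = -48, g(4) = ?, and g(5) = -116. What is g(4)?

The 3 known points determine the degree-2 polynomial uniquely.
Write g(x) = ax^2 + bx + c. Substituting each data point gives a linear system:
  4a + 2b + c = -26
  9a + 3b + c = -48
  25a + 5b + c = -116
Solving the system yields a = -4, b = -2, c = -6.
So g(x) = -4x^2 - 2x - 6.
Then g(4) = -78.

-78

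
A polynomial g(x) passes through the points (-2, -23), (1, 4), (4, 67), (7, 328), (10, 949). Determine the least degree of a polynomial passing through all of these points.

3

Forward differences of the values at x = -2, 1, 4, 7, 10:
  g  : -23  4  67  328  949
  Δ  : 27  63  261  621
  Δ^2: 36  198  360
  Δ^3: 162  162
  Δ^4: 0
The third differences are constant (162) and nonzero, while all higher differences vanish, so the minimal degree is 3.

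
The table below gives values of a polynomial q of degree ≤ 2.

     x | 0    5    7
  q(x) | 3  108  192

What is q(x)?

Write q(x) = ax^2 + bx + c. Substituting each data point gives a linear system:
  c = 3
  25a + 5b + c = 108
  49a + 7b + c = 192
Solving the system yields a = 3, b = 6, c = 3.
So q(x) = 3x² + 6x + 3.
Check: q(5) = 108. ✓

q(x) = 3x^2 + 6x + 3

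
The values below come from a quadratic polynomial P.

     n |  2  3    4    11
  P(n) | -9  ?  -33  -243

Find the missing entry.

The 3 known points determine the degree-2 polynomial uniquely.
Write P(n) = an^2 + bn + c. Substituting each data point gives a linear system:
  4a + 2b + c = -9
  16a + 4b + c = -33
  121a + 11b + c = -243
Solving the system yields a = -2, b = 0, c = -1.
So P(n) = -2n² - 1.
Then P(3) = -19.

-19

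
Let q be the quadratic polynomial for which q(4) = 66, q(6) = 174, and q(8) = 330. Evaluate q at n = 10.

534

Write q(n) = an^2 + bn + c. Substituting each data point gives a linear system:
  16a + 4b + c = 66
  36a + 6b + c = 174
  64a + 8b + c = 330
Solving the system yields a = 6, b = -6, c = -6.
So q(n) = 6n² - 6n - 6.
Then q(10) = 534.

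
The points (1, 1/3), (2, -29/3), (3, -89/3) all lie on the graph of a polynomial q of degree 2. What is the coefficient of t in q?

5

Write q(t) = at^2 + bt + c. Substituting each data point gives a linear system:
  a + b + c = 1/3
  4a + 2b + c = -29/3
  9a + 3b + c = -89/3
Solving the system yields a = -5, b = 5, c = 1/3.
So q(t) = -5t^2 + 5t + 1/3.
The coefficient of t is 5.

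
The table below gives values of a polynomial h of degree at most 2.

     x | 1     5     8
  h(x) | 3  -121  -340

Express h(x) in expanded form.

h(x) = -6x^2 + 5x + 4

Using the Lagrange interpolation formula with nodes 1, 5, 8:
  L_0(x) = (x - 5)(x - 8) / 28
  L_1(x) = (x - 1)(x - 8) / -12
  L_2(x) = (x - 1)(x - 5) / 21
Then h(x) = 3·L_0(x) - 121·L_1(x) - 340·L_2(x).
Expanding and collecting terms gives h(x) = -6x^2 + 5x + 4.
Check: h(8) = -340. ✓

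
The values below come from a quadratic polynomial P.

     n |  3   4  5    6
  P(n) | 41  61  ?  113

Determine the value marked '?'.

The 3 known points determine the degree-2 polynomial uniquely.
Write P(n) = an^2 + bn + c. Substituting each data point gives a linear system:
  9a + 3b + c = 41
  16a + 4b + c = 61
  36a + 6b + c = 113
Solving the system yields a = 2, b = 6, c = 5.
So P(n) = 2n^2 + 6n + 5.
Then P(5) = 85.

85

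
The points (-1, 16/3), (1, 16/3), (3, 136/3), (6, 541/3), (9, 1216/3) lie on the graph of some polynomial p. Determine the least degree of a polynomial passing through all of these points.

2

Divided differences on the nodes -1, 1, 3, 6, 9:
  order 0: 16/3  16/3  136/3  541/3  1216/3
  order 1: 0  20  45  75
  order 2: 5  5  5
  order 3: 0  0
  order 4: 0
The order-2 divided differences are all 5 (nonzero) and every higher order vanishes, so the data lies on a polynomial of degree exactly 2.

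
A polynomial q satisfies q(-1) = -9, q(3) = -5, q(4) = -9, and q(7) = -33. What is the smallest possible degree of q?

Divided differences on the nodes -1, 3, 4, 7:
  order 0: -9  -5  -9  -33
  order 1: 1  -4  -8
  order 2: -1  -1
  order 3: 0
The order-2 divided differences are all -1 (nonzero) and every higher order vanishes, so the data lies on a polynomial of degree exactly 2.

2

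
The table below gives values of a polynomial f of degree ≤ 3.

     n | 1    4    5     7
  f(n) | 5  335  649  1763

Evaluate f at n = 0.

-1

Write f(n) = an^3 + bn^2 + cn + d. Substituting each data point gives a linear system:
  a + b + c + d = 5
  64a + 16b + 4c + d = 335
  125a + 25b + 5c + d = 649
  343a + 49b + 7c + d = 1763
Solving the system yields a = 5, b = 1, c = 0, d = -1.
So f(n) = 5n³ + n² - 1.
Then f(0) = -1.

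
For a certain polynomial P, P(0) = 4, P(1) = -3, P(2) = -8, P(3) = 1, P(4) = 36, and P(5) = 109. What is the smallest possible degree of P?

Forward differences of the values at t = 0, 1, 2, 3, 4, 5:
  P  : 4  -3  -8  1  36  109
  Δ  : -7  -5  9  35  73
  Δ^2: 2  14  26  38
  Δ^3: 12  12  12
  Δ^4: 0  0
  Δ^5: 0
The third differences are constant (12) and nonzero, while all higher differences vanish, so the minimal degree is 3.

3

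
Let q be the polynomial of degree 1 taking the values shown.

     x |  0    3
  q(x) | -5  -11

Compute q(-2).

Using the Lagrange interpolation formula with nodes 0, 3:
  L_0(x) = (x - 3) / -3
  L_1(x) = x / 3
Then q(x) = -5·L_0(x) - 11·L_1(x).
Expanding and collecting terms gives q(x) = -2x - 5.
Evaluating at x = -2: q(-2) = -1.

-1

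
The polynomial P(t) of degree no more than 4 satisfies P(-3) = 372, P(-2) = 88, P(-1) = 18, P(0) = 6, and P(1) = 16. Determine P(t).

P(t) = 5t^4 + 4t^3 + 6t^2 - 5t + 6

Write P(t) = at^4 + bt^3 + ct^2 + dt + e. Substituting each data point gives a linear system:
  81a - 27b + 9c - 3d + e = 372
  16a - 8b + 4c - 2d + e = 88
  a - b + c - d + e = 18
  e = 6
  a + b + c + d + e = 16
Solving the system yields a = 5, b = 4, c = 6, d = -5, e = 6.
So P(t) = 5t^4 + 4t^3 + 6t^2 - 5t + 6.
Check: P(-3) = 372. ✓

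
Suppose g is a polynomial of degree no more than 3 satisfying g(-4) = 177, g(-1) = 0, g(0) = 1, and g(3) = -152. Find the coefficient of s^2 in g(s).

Write g(s) = as^3 + bs^2 + cs + d. Substituting each data point gives a linear system:
  -64a + 16b - 4c + d = 177
  -a + b - c + d = 0
  d = 1
  27a + 9b + 3c + d = -152
Solving the system yields a = -4, b = -5, c = 0, d = 1.
So g(s) = -4s^3 - 5s^2 + 1.
The coefficient of s^2 is -5.

-5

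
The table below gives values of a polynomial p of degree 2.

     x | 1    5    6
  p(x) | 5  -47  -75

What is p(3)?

Using the Lagrange interpolation formula with nodes 1, 5, 6:
  L_0(x) = (x - 5)(x - 6) / 20
  L_1(x) = (x - 1)(x - 6) / -4
  L_2(x) = (x - 1)(x - 5) / 5
Then p(x) = 5·L_0(x) - 47·L_1(x) - 75·L_2(x).
Expanding and collecting terms gives p(x) = -3x^2 + 5x + 3.
Evaluating at x = 3: p(3) = -9.

-9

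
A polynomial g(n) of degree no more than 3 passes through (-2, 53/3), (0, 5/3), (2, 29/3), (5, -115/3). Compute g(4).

-19/3

Write g(n) = an^3 + bn^2 + cn + d. Substituting each data point gives a linear system:
  -8a + 4b - 2c + d = 53/3
  d = 5/3
  8a + 4b + 2c + d = 29/3
  125a + 25b + 5c + d = -115/3
Solving the system yields a = -1, b = 3, c = 2, d = 5/3.
So g(n) = -n³ + 3n² + 2n + 5/3.
Then g(4) = -19/3.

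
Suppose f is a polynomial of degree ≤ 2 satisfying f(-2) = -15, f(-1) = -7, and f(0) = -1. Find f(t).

f(t) = -t^2 + 5t - 1

Write f(t) = at^2 + bt + c. Substituting each data point gives a linear system:
  4a - 2b + c = -15
  a - b + c = -7
  c = -1
Solving the system yields a = -1, b = 5, c = -1.
So f(t) = -t^2 + 5t - 1.
Check: f(0) = -1. ✓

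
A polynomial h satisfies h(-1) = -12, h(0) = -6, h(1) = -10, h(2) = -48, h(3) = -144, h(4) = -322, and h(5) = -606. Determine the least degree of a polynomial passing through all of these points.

3

Forward differences of the values at x = -1, 0, 1, 2, 3, 4, 5:
  h  : -12  -6  -10  -48  -144  -322  -606
  Δ  : 6  -4  -38  -96  -178  -284
  Δ^2: -10  -34  -58  -82  -106
  Δ^3: -24  -24  -24  -24
  Δ^4: 0  0  0
  Δ^5: 0  0
  Δ^6: 0
The third differences are constant (-24) and nonzero, while all higher differences vanish, so the minimal degree is 3.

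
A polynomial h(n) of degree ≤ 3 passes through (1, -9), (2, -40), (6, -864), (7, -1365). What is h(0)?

Write h(n) = an^3 + bn^2 + cn + d. Substituting each data point gives a linear system:
  a + b + c + d = -9
  8a + 4b + 2c + d = -40
  216a + 36b + 6c + d = -864
  343a + 49b + 7c + d = -1365
Solving the system yields a = -4, b = 1, c = -6, d = 0.
So h(n) = -4n³ + n² - 6n.
Then h(0) = 0.

0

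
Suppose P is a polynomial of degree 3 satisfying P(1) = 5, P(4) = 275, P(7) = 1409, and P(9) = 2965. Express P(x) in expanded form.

P(x) = 4x^3 + 6x - 5

Write P(x) = ax^3 + bx^2 + cx + d. Substituting each data point gives a linear system:
  a + b + c + d = 5
  64a + 16b + 4c + d = 275
  343a + 49b + 7c + d = 1409
  729a + 81b + 9c + d = 2965
Solving the system yields a = 4, b = 0, c = 6, d = -5.
So P(x) = 4x³ + 6x - 5.
Check: P(9) = 2965. ✓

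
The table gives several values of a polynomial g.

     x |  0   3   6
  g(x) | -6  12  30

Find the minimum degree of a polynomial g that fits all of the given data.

1

Forward differences of the values at x = 0, 3, 6:
  g  : -6  12  30
  Δ  : 18  18
  Δ^2: 0
The first differences are constant (18) and nonzero, while all higher differences vanish, so the minimal degree is 1.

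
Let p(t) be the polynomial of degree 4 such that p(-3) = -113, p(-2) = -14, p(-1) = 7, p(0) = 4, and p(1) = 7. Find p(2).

Forward differences of the values at t = -3, -2, -1, 0, 1:
  p  : -113  -14  7  4  7
  Δ  : 99  21  -3  3
  Δ^2: -78  -24  6
  Δ^3: 54  30
  Δ^4: -24
The fourth differences are constant, confirming degree 4.
Interpolating (Newton forward form) and evaluating at t = 2 gives p(2) = 22.

22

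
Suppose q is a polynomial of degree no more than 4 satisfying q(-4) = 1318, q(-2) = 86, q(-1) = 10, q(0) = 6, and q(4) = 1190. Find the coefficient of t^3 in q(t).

-1

Write q(t) = at^4 + bt^3 + ct^2 + dt + e. Substituting each data point gives a linear system:
  256a - 64b + 16c - 4d + e = 1318
  16a - 8b + 4c - 2d + e = 86
  a - b + c - d + e = 10
  e = 6
  256a + 64b + 16c + 4d + e = 1190
Solving the system yields a = 5, b = -1, c = -2, d = 0, e = 6.
So q(t) = 5t⁴ - t³ - 2t² + 6.
The coefficient of t^3 is -1.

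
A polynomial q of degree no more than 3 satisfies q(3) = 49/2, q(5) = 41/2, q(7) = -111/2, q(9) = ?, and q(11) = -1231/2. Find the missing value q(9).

-503/2

On equispaced nodes a degree-3 polynomial has vanishing fourth forward difference, so
  q(3) - 4·q(5) + 6·q(7) - 4·q(9) + q(11) = 0.
Substituting the known values and solving for q(9):
  -4·q(9) = 1006
  q(9) = -503/2.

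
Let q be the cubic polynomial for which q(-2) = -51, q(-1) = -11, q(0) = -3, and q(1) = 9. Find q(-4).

Forward differences of the values at t = -2, -1, 0, 1:
  q  : -51  -11  -3  9
  Δ  : 40  8  12
  Δ^2: -32  4
  Δ^3: 36
The third differences are constant, confirming degree 3.
Interpolating (Newton forward form) and evaluating at t = -4 gives q(-4) = -371.

-371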